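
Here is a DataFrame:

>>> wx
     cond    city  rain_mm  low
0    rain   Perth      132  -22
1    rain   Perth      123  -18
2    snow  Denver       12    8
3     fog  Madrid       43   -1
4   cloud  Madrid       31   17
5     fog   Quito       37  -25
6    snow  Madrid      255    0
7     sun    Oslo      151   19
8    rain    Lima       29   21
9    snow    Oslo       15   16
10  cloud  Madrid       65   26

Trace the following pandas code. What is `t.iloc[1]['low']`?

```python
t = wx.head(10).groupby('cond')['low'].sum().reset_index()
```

take first 10 rows:
    cond    city  rain_mm  low
0   rain   Perth      132  -22
1   rain   Perth      123  -18
2   snow  Denver       12    8
3    fog  Madrid       43   -1
4  cloud  Madrid       31   17
5    fog   Quito       37  -25
6   snow  Madrid      255    0
7    sun    Oslo      151   19
8   rain    Lima       29   21
9   snow    Oslo       15   16
group by cond, sum of low:
cond
cloud    17
fog     -26
rain    -19
snow     24
sun      19
Name: low, dtype: int64
reset_index():
    cond  low
0  cloud   17
1    fog  -26
2   rain  -19
3   snow   24
4    sun   19
Finally, value at position 1, column 'low' = -26.

-26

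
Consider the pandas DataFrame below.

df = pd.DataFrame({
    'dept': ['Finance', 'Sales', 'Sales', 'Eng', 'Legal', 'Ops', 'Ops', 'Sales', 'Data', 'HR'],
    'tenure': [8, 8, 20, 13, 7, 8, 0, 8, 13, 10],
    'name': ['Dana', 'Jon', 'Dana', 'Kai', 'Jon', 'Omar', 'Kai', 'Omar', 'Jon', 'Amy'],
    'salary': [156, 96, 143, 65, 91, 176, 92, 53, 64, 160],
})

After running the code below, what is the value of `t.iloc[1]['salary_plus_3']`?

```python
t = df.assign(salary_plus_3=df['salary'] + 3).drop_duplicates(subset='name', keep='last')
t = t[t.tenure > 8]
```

67

add column salary_plus_3 = df['salary'] + 3:
      dept  tenure  name  salary  salary_plus_3
0  Finance       8  Dana     156            159
1    Sales       8   Jon      96             99
2    Sales      20  Dana     143            146
3      Eng      13   Kai      65             68
4    Legal       7   Jon      91             94
5      Ops       8  Omar     176            179
6      Ops       0   Kai      92             95
7    Sales       8  Omar      53             56
8     Data      13   Jon      64             67
9       HR      10   Amy     160            163
drop duplicate name (keep=last):
    dept  tenure  name  salary  salary_plus_3
2  Sales      20  Dana     143            146
6    Ops       0   Kai      92             95
7  Sales       8  Omar      53             56
8   Data      13   Jon      64             67
9     HR      10   Amy     160            163
filter rows where tenure > 8:
    dept  tenure  name  salary  salary_plus_3
2  Sales      20  Dana     143            146
8   Data      13   Jon      64             67
9     HR      10   Amy     160            163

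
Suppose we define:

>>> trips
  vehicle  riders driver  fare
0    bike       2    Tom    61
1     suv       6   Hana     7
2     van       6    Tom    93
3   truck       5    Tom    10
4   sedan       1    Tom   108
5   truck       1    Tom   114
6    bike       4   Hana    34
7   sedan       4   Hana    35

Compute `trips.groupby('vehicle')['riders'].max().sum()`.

group by vehicle, max of riders:
vehicle
bike     4
sedan    4
suv      6
truck    5
van      6
Name: riders, dtype: int64

25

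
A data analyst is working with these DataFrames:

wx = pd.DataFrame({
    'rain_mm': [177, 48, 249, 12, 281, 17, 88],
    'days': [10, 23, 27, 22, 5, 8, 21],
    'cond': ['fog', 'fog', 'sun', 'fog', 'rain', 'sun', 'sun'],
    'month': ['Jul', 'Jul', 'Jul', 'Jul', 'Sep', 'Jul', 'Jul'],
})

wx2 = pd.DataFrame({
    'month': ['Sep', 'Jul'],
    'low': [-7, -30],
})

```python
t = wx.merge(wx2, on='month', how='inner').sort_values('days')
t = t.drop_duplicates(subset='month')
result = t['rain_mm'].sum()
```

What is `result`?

merge on 'month' (how='inner') → 7 rows:
   rain_mm  days  cond month  low
0      177    10   fog   Jul  -30
1       48    23   fog   Jul  -30
2      249    27   sun   Jul  -30
3       12    22   fog   Jul  -30
4      281     5  rain   Sep   -7
5       17     8   sun   Jul  -30
6       88    21   sun   Jul  -30
sort by days:
   rain_mm  days  cond month  low
4      281     5  rain   Sep   -7
5       17     8   sun   Jul  -30
0      177    10   fog   Jul  -30
6       88    21   sun   Jul  -30
3       12    22   fog   Jul  -30
1       48    23   fog   Jul  -30
2      249    27   sun   Jul  -30
drop duplicate month (keep=first):
   rain_mm  days  cond month  low
4      281     5  rain   Sep   -7
5       17     8   sun   Jul  -30
The sum of column 'rain_mm' is 298.

298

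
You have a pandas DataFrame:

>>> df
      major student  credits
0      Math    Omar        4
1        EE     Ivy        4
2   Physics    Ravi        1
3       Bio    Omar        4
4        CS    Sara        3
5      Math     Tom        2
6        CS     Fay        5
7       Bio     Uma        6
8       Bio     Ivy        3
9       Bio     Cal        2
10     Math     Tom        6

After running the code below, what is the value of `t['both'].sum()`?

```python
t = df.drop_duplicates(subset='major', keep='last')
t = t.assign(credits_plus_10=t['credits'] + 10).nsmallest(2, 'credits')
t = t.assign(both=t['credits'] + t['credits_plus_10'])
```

drop duplicate major (keep=last):
      major student  credits
1        EE     Ivy        4
2   Physics    Ravi        1
6        CS     Fay        5
9       Bio     Cal        2
10     Math     Tom        6
add column credits_plus_10 = t['credits'] + 10:
      major student  credits  credits_plus_10
1        EE     Ivy        4               14
2   Physics    Ravi        1               11
6        CS     Fay        5               15
9       Bio     Cal        2               12
10     Math     Tom        6               16
take 2 rows with smallest credits:
     major student  credits  credits_plus_10
2  Physics    Ravi        1               11
9      Bio     Cal        2               12
add column both = t['credits'] + t['credits_plus_10']:
     major student  credits  credits_plus_10  both
2  Physics    Ravi        1               11    12
9      Bio     Cal        2               12    14
Finally, sum of column 'both' = 26.

26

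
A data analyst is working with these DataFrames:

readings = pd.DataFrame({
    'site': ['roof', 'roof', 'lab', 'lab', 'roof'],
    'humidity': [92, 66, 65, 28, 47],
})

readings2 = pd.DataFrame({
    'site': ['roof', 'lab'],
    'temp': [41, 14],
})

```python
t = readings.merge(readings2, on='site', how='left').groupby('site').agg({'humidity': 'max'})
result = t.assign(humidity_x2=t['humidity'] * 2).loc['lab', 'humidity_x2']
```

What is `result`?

merge on 'site' (how='left') → 5 rows:
   site  humidity  temp
0  roof        92    41
1  roof        66    41
2   lab        65    14
3   lab        28    14
4  roof        47    41
group by site, max of humidity:
      humidity
site          
lab         65
roof        92
add column humidity_x2 = t['humidity'] * 2:
      humidity  humidity_x2
site                       
lab         65          130
roof        92          184
The value at row 'lab', column 'humidity_x2' is 130.

130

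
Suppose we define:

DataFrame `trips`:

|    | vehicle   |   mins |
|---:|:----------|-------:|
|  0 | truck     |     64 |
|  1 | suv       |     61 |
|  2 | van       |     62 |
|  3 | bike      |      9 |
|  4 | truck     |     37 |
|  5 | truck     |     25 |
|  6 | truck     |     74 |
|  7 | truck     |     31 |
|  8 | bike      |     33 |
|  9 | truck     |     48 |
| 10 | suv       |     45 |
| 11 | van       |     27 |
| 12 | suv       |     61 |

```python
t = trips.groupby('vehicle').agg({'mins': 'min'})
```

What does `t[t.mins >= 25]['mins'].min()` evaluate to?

25

group by vehicle, min of mins:
         mins
vehicle      
bike        9
suv        45
truck      25
van        27
filter rows where mins >= 25:
         mins
vehicle      
suv        45
truck      25
van        27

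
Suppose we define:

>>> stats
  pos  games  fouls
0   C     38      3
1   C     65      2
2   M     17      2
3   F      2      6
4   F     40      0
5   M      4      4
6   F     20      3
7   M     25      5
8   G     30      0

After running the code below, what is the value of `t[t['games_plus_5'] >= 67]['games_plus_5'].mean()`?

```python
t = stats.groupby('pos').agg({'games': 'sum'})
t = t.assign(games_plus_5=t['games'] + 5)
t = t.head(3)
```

87.5

group by pos, sum of games:
     games
pos       
C      103
F       62
G       30
M       46
add column games_plus_5 = t['games'] + 5:
     games  games_plus_5
pos                     
C      103           108
F       62            67
G       30            35
M       46            51
take first 3 rows:
     games  games_plus_5
pos                     
C      103           108
F       62            67
G       30            35
filter rows where games_plus_5 >= 67:
     games  games_plus_5
pos                     
C      103           108
F       62            67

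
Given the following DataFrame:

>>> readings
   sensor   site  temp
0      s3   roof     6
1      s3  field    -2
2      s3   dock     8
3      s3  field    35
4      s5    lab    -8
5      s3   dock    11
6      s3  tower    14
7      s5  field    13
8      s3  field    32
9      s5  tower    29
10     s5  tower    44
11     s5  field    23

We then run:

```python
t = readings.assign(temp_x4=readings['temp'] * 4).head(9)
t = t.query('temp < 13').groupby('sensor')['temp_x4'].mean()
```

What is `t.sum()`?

add column temp_x4 = readings['temp'] * 4:
   sensor   site  temp  temp_x4
0      s3   roof     6       24
1      s3  field    -2       -8
2      s3   dock     8       32
3      s3  field    35      140
4      s5    lab    -8      -32
5      s3   dock    11       44
6      s3  tower    14       56
7      s5  field    13       52
8      s3  field    32      128
9      s5  tower    29      116
10     s5  tower    44      176
11     s5  field    23       92
take first 9 rows:
  sensor   site  temp  temp_x4
0     s3   roof     6       24
1     s3  field    -2       -8
2     s3   dock     8       32
3     s3  field    35      140
4     s5    lab    -8      -32
5     s3   dock    11       44
6     s3  tower    14       56
7     s5  field    13       52
8     s3  field    32      128
filter rows where temp < 13:
  sensor   site  temp  temp_x4
0     s3   roof     6       24
1     s3  field    -2       -8
2     s3   dock     8       32
4     s5    lab    -8      -32
5     s3   dock    11       44
group by sensor, mean of temp_x4:
sensor
s3    23.0
s5   -32.0
Name: temp_x4, dtype: float64
So sum() = -9.0.

-9.0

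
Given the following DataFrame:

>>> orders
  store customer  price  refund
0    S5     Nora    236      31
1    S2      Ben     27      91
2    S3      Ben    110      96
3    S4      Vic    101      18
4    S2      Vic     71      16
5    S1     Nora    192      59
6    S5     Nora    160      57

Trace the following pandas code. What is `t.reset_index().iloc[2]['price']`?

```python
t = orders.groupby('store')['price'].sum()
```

group by store, sum of price:
store
S1    192
S2     98
S3    110
S4    101
S5    396
Name: price, dtype: int64
reset_index():
  store  price
0    S1    192
1    S2     98
2    S3    110
3    S4    101
4    S5    396
Then the value at position 2, column 'price': 110

110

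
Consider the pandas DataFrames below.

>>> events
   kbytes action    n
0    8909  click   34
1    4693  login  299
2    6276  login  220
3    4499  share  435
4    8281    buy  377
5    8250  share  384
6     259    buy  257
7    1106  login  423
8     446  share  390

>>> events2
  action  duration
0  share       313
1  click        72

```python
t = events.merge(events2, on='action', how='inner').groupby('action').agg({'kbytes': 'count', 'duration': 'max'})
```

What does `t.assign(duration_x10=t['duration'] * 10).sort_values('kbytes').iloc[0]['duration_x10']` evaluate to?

merge on 'action' (how='inner') → 4 rows:
   kbytes action    n  duration
0    8909  click   34        72
1    4499  share  435       313
2    8250  share  384       313
3     446  share  390       313
group by action: count(kbytes), max(duration):
        kbytes  duration
action                  
click        1        72
share        3       313
add column duration_x10 = t['duration'] * 10:
        kbytes  duration  duration_x10
action                                
click        1        72           720
share        3       313          3130
sort by kbytes:
        kbytes  duration  duration_x10
action                                
click        1        72           720
share        3       313          3130
Then the value at position 0, column 'duration_x10': 720

720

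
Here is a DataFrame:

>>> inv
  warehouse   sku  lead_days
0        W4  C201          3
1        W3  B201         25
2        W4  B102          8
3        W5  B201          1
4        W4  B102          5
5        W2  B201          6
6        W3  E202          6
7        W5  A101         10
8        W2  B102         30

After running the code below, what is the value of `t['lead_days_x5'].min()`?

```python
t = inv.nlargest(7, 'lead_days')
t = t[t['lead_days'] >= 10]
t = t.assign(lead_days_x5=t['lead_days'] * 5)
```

take 7 rows with largest lead_days:
  warehouse   sku  lead_days
8        W2  B102         30
1        W3  B201         25
7        W5  A101         10
2        W4  B102          8
5        W2  B201          6
6        W3  E202          6
4        W4  B102          5
filter rows where lead_days >= 10:
  warehouse   sku  lead_days
8        W2  B102         30
1        W3  B201         25
7        W5  A101         10
add column lead_days_x5 = t['lead_days'] * 5:
  warehouse   sku  lead_days  lead_days_x5
8        W2  B102         30           150
1        W3  B201         25           125
7        W5  A101         10            50
min of column 'lead_days_x5' → 50

50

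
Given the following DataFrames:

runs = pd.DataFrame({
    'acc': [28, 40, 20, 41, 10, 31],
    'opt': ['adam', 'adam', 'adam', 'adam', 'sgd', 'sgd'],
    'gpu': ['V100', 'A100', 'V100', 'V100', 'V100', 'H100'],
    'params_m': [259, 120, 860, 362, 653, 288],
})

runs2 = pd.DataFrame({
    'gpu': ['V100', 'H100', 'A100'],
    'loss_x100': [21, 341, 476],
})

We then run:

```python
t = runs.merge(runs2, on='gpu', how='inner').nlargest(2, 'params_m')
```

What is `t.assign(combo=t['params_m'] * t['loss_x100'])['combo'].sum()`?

merge on 'gpu' (how='inner') → 6 rows:
   acc   opt   gpu  params_m  loss_x100
0   28  adam  V100       259         21
1   40  adam  A100       120        476
2   20  adam  V100       860         21
3   41  adam  V100       362         21
4   10   sgd  V100       653         21
5   31   sgd  H100       288        341
take 2 rows with largest params_m:
   acc   opt   gpu  params_m  loss_x100
2   20  adam  V100       860         21
4   10   sgd  V100       653         21
add column combo = t['params_m'] * t['loss_x100']:
   acc   opt   gpu  params_m  loss_x100  combo
2   20  adam  V100       860         21  18060
4   10   sgd  V100       653         21  13713
Then the sum of column 'combo': 31773

31773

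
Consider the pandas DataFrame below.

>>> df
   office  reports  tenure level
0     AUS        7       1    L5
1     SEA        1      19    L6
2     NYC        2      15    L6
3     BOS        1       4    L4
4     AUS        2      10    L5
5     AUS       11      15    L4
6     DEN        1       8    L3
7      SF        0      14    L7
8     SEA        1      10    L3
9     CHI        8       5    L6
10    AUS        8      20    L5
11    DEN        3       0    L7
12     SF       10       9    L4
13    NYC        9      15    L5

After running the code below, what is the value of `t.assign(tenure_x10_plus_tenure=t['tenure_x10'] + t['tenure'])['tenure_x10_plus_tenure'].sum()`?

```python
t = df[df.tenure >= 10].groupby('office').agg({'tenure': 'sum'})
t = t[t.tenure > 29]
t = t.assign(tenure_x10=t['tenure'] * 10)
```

825

filter rows where tenure >= 10:
   office  reports  tenure level
1     SEA        1      19    L6
2     NYC        2      15    L6
4     AUS        2      10    L5
5     AUS       11      15    L4
7      SF        0      14    L7
8     SEA        1      10    L3
10    AUS        8      20    L5
13    NYC        9      15    L5
group by office, sum of tenure:
        tenure
office        
AUS         45
NYC         30
SEA         29
SF          14
filter rows where tenure > 29:
        tenure
office        
AUS         45
NYC         30
add column tenure_x10 = t['tenure'] * 10:
        tenure  tenure_x10
office                    
AUS         45         450
NYC         30         300
add column tenure_x10_plus_tenure = t['tenure_x10'] + t['tenure']:
        tenure  tenure_x10  tenure_x10_plus_tenure
office                                            
AUS         45         450                     495
NYC         30         300                     330
Hence 825.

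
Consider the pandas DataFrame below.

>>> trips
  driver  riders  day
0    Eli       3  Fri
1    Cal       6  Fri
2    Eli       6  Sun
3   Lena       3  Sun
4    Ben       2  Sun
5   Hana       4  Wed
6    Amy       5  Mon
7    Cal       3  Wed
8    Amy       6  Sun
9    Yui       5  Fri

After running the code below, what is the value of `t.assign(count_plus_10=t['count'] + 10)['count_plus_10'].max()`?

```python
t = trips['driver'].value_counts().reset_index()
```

12

value_counts of driver:
driver
Eli     2
Cal     2
Amy     2
Lena    1
Ben     1
Hana    1
Yui     1
Name: count, dtype: int64
reset_index():
  driver  count
0    Eli      2
1    Cal      2
2    Amy      2
3   Lena      1
4    Ben      1
5   Hana      1
6    Yui      1
add column count_plus_10 = t['count'] + 10:
  driver  count  count_plus_10
0    Eli      2             12
1    Cal      2             12
2    Amy      2             12
3   Lena      1             11
4    Ben      1             11
5   Hana      1             11
6    Yui      1             11
So max() = 12.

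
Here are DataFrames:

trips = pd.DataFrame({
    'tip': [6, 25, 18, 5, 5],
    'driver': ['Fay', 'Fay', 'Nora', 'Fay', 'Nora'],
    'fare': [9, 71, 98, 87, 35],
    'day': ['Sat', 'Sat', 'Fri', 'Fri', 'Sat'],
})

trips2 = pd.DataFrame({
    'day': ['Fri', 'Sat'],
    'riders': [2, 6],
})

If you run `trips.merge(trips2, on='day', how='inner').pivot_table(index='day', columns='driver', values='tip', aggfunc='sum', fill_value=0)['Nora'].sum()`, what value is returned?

23

merge on 'day' (how='inner') → 5 rows:
   tip driver  fare  day  riders
0    6    Fay     9  Sat       6
1   25    Fay    71  Sat       6
2   18   Nora    98  Fri       2
3    5    Fay    87  Fri       2
4    5   Nora    35  Sat       6
pivot: rows=day, cols=driver, sum(tip):
driver  Fay  Nora
day              
Fri       5    18
Sat      31     5
So sum() = 23.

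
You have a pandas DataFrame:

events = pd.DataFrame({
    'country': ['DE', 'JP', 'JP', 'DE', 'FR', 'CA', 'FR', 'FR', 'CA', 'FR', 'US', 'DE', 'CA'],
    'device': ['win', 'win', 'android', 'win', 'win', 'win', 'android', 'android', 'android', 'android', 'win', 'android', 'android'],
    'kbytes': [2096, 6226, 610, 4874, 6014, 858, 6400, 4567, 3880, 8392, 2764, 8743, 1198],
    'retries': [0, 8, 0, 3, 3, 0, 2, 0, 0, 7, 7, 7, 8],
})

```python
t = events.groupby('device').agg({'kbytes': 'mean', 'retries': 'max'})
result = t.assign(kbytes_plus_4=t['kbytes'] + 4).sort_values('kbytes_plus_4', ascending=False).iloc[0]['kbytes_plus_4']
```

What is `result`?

group by device: mean(kbytes), max(retries):
              kbytes  retries
device                       
android  4827.142857        8
win      3805.333333        8
add column kbytes_plus_4 = t['kbytes'] + 4:
              kbytes  retries  kbytes_plus_4
device                                      
android  4827.142857        8    4831.142857
win      3805.333333        8    3809.333333
sort by kbytes_plus_4 descending:
              kbytes  retries  kbytes_plus_4
device                                      
android  4827.142857        8    4831.142857
win      3805.333333        8    3809.333333
Finally, value at position 0, column 'kbytes_plus_4' = 4831.14285714.

4831.14285714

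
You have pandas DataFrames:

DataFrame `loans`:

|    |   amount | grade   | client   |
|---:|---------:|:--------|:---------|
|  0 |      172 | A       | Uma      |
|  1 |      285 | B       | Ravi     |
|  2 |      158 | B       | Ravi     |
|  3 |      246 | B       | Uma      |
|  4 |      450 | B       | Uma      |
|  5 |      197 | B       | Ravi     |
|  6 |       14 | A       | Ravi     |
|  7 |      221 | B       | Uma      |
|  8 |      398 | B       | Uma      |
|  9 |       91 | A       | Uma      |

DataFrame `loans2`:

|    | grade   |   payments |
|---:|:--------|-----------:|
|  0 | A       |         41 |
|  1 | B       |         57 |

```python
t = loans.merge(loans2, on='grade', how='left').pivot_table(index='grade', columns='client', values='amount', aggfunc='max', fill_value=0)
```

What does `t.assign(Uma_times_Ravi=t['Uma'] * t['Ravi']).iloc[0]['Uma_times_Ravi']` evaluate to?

2408

merge on 'grade' (how='left') → 10 rows:
   amount grade client  payments
0     172     A    Uma        41
1     285     B   Ravi        57
2     158     B   Ravi        57
3     246     B    Uma        57
4     450     B    Uma        57
5     197     B   Ravi        57
6      14     A   Ravi        41
7     221     B    Uma        57
8     398     B    Uma        57
9      91     A    Uma        41
pivot: rows=grade, cols=client, max(amount):
client  Ravi  Uma
grade            
A         14  172
B        285  450
add column Uma_times_Ravi = t['Uma'] * t['Ravi']:
client  Ravi  Uma  Uma_times_Ravi
grade                            
A         14  172            2408
B        285  450          128250
Finally, value at position 0, column 'Uma_times_Ravi' = 2408.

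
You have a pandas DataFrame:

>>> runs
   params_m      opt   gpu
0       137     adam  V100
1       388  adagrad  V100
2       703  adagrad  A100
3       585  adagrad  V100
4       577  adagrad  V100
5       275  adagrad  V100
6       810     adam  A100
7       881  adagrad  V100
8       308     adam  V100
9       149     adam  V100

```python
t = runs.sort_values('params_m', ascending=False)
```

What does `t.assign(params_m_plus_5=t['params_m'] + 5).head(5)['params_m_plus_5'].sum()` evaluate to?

sort by params_m descending:
   params_m      opt   gpu
7       881  adagrad  V100
6       810     adam  A100
2       703  adagrad  A100
3       585  adagrad  V100
4       577  adagrad  V100
1       388  adagrad  V100
8       308     adam  V100
5       275  adagrad  V100
9       149     adam  V100
0       137     adam  V100
add column params_m_plus_5 = t['params_m'] + 5:
   params_m      opt   gpu  params_m_plus_5
7       881  adagrad  V100              886
6       810     adam  A100              815
2       703  adagrad  A100              708
3       585  adagrad  V100              590
4       577  adagrad  V100              582
1       388  adagrad  V100              393
8       308     adam  V100              313
5       275  adagrad  V100              280
9       149     adam  V100              154
0       137     adam  V100              142
take first 5 rows:
   params_m      opt   gpu  params_m_plus_5
7       881  adagrad  V100              886
6       810     adam  A100              815
2       703  adagrad  A100              708
3       585  adagrad  V100              590
4       577  adagrad  V100              582

3581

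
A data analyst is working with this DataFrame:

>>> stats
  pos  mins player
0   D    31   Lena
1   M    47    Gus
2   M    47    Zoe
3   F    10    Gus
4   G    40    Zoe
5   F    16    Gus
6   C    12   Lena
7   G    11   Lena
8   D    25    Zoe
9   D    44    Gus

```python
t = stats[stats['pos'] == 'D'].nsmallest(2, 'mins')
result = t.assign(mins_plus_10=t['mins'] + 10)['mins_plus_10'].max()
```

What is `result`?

41

filter rows where pos == 'D':
  pos  mins player
0   D    31   Lena
8   D    25    Zoe
9   D    44    Gus
take 2 rows with smallest mins:
  pos  mins player
8   D    25    Zoe
0   D    31   Lena
add column mins_plus_10 = t['mins'] + 10:
  pos  mins player  mins_plus_10
8   D    25    Zoe            35
0   D    31   Lena            41
max of column 'mins_plus_10' → 41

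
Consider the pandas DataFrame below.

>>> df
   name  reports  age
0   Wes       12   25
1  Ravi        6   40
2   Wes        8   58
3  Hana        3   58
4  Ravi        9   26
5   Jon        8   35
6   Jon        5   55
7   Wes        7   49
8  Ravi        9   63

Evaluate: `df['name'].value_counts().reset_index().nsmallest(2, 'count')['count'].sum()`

value_counts of name:
name
Wes     3
Ravi    3
Jon     2
Hana    1
Name: count, dtype: int64
reset_index():
   name  count
0   Wes      3
1  Ravi      3
2   Jon      2
3  Hana      1
take 2 rows with smallest count:
   name  count
3  Hana      1
2   Jon      2

3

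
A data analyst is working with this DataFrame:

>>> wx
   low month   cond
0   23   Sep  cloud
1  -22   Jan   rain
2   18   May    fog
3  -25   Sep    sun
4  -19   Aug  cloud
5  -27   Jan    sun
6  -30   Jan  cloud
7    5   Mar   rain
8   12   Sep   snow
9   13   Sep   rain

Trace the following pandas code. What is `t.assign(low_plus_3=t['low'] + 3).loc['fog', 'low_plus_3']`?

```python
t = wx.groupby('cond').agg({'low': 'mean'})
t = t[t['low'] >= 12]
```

group by cond, mean of low:
             low
cond            
cloud  -8.666667
fog    18.000000
rain   -1.333333
snow   12.000000
sun   -26.000000
filter rows where low >= 12:
       low
cond      
fog   18.0
snow  12.0
add column low_plus_3 = t['low'] + 3:
       low  low_plus_3
cond                  
fog   18.0        21.0
snow  12.0        15.0
Then the value at row 'fog', column 'low_plus_3': 21.0

21.0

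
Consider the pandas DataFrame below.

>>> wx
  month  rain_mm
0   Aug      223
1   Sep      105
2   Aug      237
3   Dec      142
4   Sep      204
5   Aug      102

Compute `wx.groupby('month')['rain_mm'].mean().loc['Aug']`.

group by month, mean of rain_mm:
month
Aug    187.333333
Dec    142.000000
Sep    154.500000
Name: rain_mm, dtype: float64
value at index 'Aug' → 187.333333333

187.333333333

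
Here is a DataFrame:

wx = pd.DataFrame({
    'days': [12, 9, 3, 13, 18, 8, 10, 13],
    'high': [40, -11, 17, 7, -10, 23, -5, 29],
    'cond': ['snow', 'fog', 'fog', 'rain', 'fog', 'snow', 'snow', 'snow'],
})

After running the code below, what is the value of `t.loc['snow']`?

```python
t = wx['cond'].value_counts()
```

value_counts of cond:
cond
snow    4
fog     3
rain    1
Name: count, dtype: int64
Finally, value at index 'snow' = 4.

4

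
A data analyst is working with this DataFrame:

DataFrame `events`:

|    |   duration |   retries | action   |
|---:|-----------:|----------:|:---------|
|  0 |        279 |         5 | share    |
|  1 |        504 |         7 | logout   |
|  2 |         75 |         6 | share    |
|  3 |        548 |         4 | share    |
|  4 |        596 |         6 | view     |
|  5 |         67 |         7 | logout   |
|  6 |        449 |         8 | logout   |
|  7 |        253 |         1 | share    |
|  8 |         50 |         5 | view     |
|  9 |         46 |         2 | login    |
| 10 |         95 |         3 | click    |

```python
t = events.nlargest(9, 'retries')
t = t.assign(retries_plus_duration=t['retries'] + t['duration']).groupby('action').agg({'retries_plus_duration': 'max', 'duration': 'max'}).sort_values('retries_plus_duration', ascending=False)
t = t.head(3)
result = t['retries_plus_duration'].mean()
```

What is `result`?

555.0

take 9 rows with largest retries:
    duration  retries  action
6        449        8  logout
1        504        7  logout
5         67        7  logout
2         75        6   share
4        596        6    view
0        279        5   share
8         50        5    view
3        548        4   share
10        95        3   click
add column retries_plus_duration = t['retries'] + t['duration']:
    duration  retries  action  retries_plus_duration
6        449        8  logout                    457
1        504        7  logout                    511
5         67        7  logout                     74
2         75        6   share                     81
4        596        6    view                    602
0        279        5   share                    284
8         50        5    view                     55
3        548        4   share                    552
10        95        3   click                     98
group by action: max(retries_plus_duration), max(duration):
        retries_plus_duration  duration
action                                 
click                      98        95
logout                    511       504
share                     552       548
view                      602       596
sort by retries_plus_duration descending:
        retries_plus_duration  duration
action                                 
view                      602       596
share                     552       548
logout                    511       504
click                      98        95
take first 3 rows:
        retries_plus_duration  duration
action                                 
view                      602       596
share                     552       548
logout                    511       504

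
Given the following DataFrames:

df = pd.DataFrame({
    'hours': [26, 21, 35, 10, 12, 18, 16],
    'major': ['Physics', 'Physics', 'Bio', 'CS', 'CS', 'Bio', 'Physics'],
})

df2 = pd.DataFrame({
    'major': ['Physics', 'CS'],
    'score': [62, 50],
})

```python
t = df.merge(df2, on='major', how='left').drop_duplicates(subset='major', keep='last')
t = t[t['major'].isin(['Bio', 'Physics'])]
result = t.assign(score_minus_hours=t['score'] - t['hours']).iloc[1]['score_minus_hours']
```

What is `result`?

46.0

merge on 'major' (how='left') → 7 rows:
   hours    major  score
0     26  Physics   62.0
1     21  Physics   62.0
2     35      Bio    NaN
3     10       CS   50.0
4     12       CS   50.0
5     18      Bio    NaN
6     16  Physics   62.0
drop duplicate major (keep=last):
   hours    major  score
4     12       CS   50.0
5     18      Bio    NaN
6     16  Physics   62.0
filter rows where major in ['Bio', 'Physics']:
   hours    major  score
5     18      Bio    NaN
6     16  Physics   62.0
add column score_minus_hours = t['score'] - t['hours']:
   hours    major  score  score_minus_hours
5     18      Bio    NaN                NaN
6     16  Physics   62.0               46.0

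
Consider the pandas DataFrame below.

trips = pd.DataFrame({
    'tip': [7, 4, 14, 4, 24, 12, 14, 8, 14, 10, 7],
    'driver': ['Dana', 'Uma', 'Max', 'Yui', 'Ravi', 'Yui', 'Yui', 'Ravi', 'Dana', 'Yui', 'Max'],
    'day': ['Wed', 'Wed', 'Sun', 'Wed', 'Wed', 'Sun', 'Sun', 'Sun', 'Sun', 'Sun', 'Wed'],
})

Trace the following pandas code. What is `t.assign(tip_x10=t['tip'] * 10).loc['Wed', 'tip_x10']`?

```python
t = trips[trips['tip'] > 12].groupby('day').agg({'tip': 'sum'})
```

240

filter rows where tip > 12:
   tip driver  day
2   14    Max  Sun
4   24   Ravi  Wed
6   14    Yui  Sun
8   14   Dana  Sun
group by day, sum of tip:
     tip
day     
Sun   42
Wed   24
add column tip_x10 = t['tip'] * 10:
     tip  tip_x10
day              
Sun   42      420
Wed   24      240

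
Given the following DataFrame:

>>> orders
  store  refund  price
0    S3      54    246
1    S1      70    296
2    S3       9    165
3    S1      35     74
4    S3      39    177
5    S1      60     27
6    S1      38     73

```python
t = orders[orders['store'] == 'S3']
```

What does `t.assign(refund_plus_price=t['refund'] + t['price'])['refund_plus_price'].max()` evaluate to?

300

filter rows where store == 'S3':
  store  refund  price
0    S3      54    246
2    S3       9    165
4    S3      39    177
add column refund_plus_price = t['refund'] + t['price']:
  store  refund  price  refund_plus_price
0    S3      54    246                300
2    S3       9    165                174
4    S3      39    177                216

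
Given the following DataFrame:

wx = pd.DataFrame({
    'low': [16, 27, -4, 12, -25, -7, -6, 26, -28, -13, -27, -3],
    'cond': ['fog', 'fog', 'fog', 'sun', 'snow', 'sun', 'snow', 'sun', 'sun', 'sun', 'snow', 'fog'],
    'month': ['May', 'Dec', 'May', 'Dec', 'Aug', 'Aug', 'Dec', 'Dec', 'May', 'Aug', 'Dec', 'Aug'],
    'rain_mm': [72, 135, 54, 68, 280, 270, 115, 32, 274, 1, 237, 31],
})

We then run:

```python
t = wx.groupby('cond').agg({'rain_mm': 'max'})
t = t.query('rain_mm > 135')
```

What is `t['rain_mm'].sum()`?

554

group by cond, max of rain_mm:
      rain_mm
cond         
fog       135
snow      280
sun       274
filter rows where rain_mm > 135:
      rain_mm
cond         
snow      280
sun       274
Taking the sum of column 'rain_mm' gives 554.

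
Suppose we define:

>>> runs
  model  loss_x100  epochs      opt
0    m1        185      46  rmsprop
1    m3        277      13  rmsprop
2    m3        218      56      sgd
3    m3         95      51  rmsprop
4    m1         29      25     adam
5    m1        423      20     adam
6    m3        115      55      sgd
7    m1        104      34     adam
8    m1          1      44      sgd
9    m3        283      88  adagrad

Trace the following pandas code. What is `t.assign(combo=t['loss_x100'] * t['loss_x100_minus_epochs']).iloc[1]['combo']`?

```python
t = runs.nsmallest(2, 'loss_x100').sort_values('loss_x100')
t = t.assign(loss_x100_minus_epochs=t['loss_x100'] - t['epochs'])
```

take 2 rows with smallest loss_x100:
  model  loss_x100  epochs   opt
8    m1          1      44   sgd
4    m1         29      25  adam
sort by loss_x100:
  model  loss_x100  epochs   opt
8    m1          1      44   sgd
4    m1         29      25  adam
add column loss_x100_minus_epochs = t['loss_x100'] - t['epochs']:
  model  loss_x100  epochs   opt  loss_x100_minus_epochs
8    m1          1      44   sgd                     -43
4    m1         29      25  adam                       4
add column combo = t['loss_x100'] * t['loss_x100_minus_epochs']:
  model  loss_x100  epochs   opt  loss_x100_minus_epochs  combo
8    m1          1      44   sgd                     -43    -43
4    m1         29      25  adam                       4    116

116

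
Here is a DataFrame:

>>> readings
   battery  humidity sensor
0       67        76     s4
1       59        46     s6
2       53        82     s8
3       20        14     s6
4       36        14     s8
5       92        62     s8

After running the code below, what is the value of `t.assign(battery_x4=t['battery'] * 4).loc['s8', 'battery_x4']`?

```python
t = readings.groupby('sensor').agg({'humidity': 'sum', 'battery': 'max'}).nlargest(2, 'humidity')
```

368

group by sensor: sum(humidity), max(battery):
        humidity  battery
sensor                   
s4            76       67
s6            60       59
s8           158       92
take 2 rows with largest humidity:
        humidity  battery
sensor                   
s8           158       92
s4            76       67
add column battery_x4 = t['battery'] * 4:
        humidity  battery  battery_x4
sensor                               
s8           158       92         368
s4            76       67         268
Reading off the value at row 's8', column 'battery_x4', we get 368.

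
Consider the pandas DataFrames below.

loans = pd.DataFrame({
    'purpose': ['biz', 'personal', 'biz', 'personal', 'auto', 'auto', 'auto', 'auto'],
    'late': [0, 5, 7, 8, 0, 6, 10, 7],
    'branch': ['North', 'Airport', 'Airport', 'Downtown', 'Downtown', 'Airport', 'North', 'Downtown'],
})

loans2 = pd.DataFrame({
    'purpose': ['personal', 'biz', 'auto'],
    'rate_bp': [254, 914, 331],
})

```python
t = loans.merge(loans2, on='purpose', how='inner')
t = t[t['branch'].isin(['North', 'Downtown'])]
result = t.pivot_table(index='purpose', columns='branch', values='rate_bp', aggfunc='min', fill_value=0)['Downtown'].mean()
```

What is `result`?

195.0

merge on 'purpose' (how='inner') → 8 rows:
    purpose  late    branch  rate_bp
0       biz     0     North      914
1  personal     5   Airport      254
2       biz     7   Airport      914
3  personal     8  Downtown      254
4      auto     0  Downtown      331
5      auto     6   Airport      331
6      auto    10     North      331
7      auto     7  Downtown      331
filter rows where branch in ['North', 'Downtown']:
    purpose  late    branch  rate_bp
0       biz     0     North      914
3  personal     8  Downtown      254
4      auto     0  Downtown      331
6      auto    10     North      331
7      auto     7  Downtown      331
pivot: rows=purpose, cols=branch, min(rate_bp):
branch    Downtown  North
purpose                  
auto           331    331
biz              0    914
personal       254      0
Hence 195.0.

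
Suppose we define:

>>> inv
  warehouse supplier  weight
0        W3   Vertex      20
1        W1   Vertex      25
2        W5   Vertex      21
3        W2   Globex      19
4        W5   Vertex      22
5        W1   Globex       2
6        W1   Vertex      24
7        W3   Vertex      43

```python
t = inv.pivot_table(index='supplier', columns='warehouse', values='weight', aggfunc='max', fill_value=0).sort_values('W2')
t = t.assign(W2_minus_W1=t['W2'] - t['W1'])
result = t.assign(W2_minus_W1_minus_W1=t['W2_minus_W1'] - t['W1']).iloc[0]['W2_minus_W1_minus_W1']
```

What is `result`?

pivot: rows=supplier, cols=warehouse, max(weight):
warehouse  W1  W2  W3  W5
supplier                 
Globex      2  19   0   0
Vertex     25   0  43  22
sort by W2:
warehouse  W1  W2  W3  W5
supplier                 
Vertex     25   0  43  22
Globex      2  19   0   0
add column W2_minus_W1 = t['W2'] - t['W1']:
warehouse  W1  W2  W3  W5  W2_minus_W1
supplier                              
Vertex     25   0  43  22          -25
Globex      2  19   0   0           17
add column W2_minus_W1_minus_W1 = t['W2_minus_W1'] - t['W1']:
warehouse  W1  W2  W3  W5  W2_minus_W1  W2_minus_W1_minus_W1
supplier                                                    
Vertex     25   0  43  22          -25                   -50
Globex      2  19   0   0           17                    15
So iloc[0]['W2_minus_W1_minus_W1'] = -50.

-50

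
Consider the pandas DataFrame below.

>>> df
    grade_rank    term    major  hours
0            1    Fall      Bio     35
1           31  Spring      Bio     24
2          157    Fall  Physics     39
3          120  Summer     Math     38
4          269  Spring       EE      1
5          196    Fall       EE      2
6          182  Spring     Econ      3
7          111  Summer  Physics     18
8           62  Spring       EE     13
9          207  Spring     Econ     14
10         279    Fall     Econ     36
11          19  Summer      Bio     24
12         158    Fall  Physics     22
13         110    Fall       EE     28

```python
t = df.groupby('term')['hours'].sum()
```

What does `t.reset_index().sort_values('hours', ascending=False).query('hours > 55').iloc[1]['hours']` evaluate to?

80

group by term, sum of hours:
term
Fall      162
Spring     55
Summer     80
Name: hours, dtype: int64
reset_index():
     term  hours
0    Fall    162
1  Spring     55
2  Summer     80
sort by hours descending:
     term  hours
0    Fall    162
2  Summer     80
1  Spring     55
filter rows where hours > 55:
     term  hours
0    Fall    162
2  Summer     80
Hence 80.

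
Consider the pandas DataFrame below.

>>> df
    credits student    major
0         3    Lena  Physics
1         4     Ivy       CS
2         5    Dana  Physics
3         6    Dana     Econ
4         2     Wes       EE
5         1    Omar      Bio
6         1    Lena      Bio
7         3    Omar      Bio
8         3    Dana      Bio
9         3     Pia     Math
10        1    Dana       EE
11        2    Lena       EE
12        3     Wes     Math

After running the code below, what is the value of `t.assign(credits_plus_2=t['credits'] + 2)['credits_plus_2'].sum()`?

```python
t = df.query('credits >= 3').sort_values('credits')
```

46

filter rows where credits >= 3:
    credits student    major
0         3    Lena  Physics
1         4     Ivy       CS
2         5    Dana  Physics
3         6    Dana     Econ
7         3    Omar      Bio
8         3    Dana      Bio
9         3     Pia     Math
12        3     Wes     Math
sort by credits:
    credits student    major
0         3    Lena  Physics
7         3    Omar      Bio
8         3    Dana      Bio
9         3     Pia     Math
12        3     Wes     Math
1         4     Ivy       CS
2         5    Dana  Physics
3         6    Dana     Econ
add column credits_plus_2 = t['credits'] + 2:
    credits student    major  credits_plus_2
0         3    Lena  Physics               5
7         3    Omar      Bio               5
8         3    Dana      Bio               5
9         3     Pia     Math               5
12        3     Wes     Math               5
1         4     Ivy       CS               6
2         5    Dana  Physics               7
3         6    Dana     Econ               8
Taking the sum of column 'credits_plus_2' gives 46.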